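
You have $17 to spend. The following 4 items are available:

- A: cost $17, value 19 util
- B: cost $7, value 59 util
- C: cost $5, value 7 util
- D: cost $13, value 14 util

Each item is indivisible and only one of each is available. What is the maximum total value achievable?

Check high-value combinations within $17:
- B+C: cost 7+5=12, value 59+7=66
- B: cost 7, value 59
- A: cost 17, value 19
Best: 66 util.

66 util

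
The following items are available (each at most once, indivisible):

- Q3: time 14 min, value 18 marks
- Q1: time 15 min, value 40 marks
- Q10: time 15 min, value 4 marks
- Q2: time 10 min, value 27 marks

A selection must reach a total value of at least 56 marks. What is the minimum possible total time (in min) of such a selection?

25

Subsets with value ≥ 56, sorted by total time:
- Q1+Q2: time 25, value 67
- Q3+Q1: time 29, value 58
Minimum time: 25 min.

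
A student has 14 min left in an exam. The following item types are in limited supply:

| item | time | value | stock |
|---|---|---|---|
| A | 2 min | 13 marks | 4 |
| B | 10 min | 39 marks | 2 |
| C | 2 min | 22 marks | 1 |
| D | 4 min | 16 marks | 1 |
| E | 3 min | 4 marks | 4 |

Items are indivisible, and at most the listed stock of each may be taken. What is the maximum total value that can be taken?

90 marks

Top feasible selections:
- 4×A + 1×C + 1×D: time 14, value 90
- 4×A + 1×C + 1×E: time 13, value 78
- 3×A + 1×C + 1×D: time 12, value 77
Best: 90 marks.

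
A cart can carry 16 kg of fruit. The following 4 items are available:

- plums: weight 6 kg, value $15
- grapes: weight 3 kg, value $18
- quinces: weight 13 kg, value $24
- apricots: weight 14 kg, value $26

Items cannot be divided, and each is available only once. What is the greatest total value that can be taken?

$42

Check high-value combinations within 16 kg:
- grapes+quinces: weight 3+13=16, value 18+24=42
- plums+grapes: weight 6+3=9, value 15+18=33
- apricots: weight 14, value 26
Best: $42.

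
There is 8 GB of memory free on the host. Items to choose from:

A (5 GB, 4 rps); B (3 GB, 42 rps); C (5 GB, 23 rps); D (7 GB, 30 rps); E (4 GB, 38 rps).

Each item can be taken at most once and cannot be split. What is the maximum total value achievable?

This is a 0/1 knapsack; check combinations near the capacity.
- B+E: memory 3+4=7, value 42+38=80
- B+C: memory 3+5=8, value 42+23=65
- A+B: memory 5+3=8, value 4+42=46
Best: 80 rps.

80 rps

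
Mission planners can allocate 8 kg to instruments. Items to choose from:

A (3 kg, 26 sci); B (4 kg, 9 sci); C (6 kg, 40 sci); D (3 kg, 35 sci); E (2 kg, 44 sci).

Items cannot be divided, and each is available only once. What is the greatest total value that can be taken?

Check high-value combinations within 8 kg:
- A+D+E: mass 3+3+2=8, value 26+35+44=105
- C+E: mass 6+2=8, value 40+44=84
- D+E: mass 3+2=5, value 35+44=79
- A+E: mass 3+2=5, value 26+44=70
- A+D: mass 3+3=6, value 26+35=61
Best: 105 sci.

105 sci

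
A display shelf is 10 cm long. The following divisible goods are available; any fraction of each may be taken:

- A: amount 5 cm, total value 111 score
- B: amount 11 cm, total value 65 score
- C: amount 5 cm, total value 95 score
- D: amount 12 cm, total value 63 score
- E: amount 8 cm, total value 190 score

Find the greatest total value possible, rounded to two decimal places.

Take in order of value per unit:
- E (190/8 per unit): all 8 → value 190, running total 190.00
- A (111/5 per unit): 2 of 5 → value 2×111/5 = 44.4000, running total 234.40
Total 234.40.

234.40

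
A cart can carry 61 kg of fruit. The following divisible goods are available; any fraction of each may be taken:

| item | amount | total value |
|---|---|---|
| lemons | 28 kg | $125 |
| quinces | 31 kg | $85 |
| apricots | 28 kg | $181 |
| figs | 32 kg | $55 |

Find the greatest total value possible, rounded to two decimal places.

Take in order of value per unit:
- apricots (181/28 per unit): all 28 → value 181, running total 181.00
- lemons (125/28 per unit): all 28 → value 125, running total 306.00
- quinces (85/31 per unit): 5 of 31 → value 5×85/31 = 13.7097, running total 319.71
Total 319.71.

319.71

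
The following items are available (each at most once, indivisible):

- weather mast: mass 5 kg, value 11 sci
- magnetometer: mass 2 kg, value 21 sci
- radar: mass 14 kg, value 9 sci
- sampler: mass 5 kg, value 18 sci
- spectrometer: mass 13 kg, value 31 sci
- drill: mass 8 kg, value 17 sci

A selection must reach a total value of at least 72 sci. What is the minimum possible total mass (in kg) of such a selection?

Subsets with value ≥ 72, sorted by total mass:
- weather mast+magnetometer+sampler+spectrometer: mass 25, value 81
- magnetometer+sampler+spectrometer+drill: mass 28, value 87
- weather mast+magnetometer+spectrometer+drill: mass 28, value 80
- weather mast+sampler+spectrometer+drill: mass 31, value 77
Minimum mass: 25 kg.

25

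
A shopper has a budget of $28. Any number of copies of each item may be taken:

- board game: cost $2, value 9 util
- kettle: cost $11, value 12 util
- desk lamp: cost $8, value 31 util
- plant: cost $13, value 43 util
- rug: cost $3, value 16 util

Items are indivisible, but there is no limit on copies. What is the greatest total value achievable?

146 util

Best value-per-unit is rug at 16/3; filling with it alone gives 9×16 = 144.
Optimal mix: 2×board game + 8×rug → cost 28, value 146.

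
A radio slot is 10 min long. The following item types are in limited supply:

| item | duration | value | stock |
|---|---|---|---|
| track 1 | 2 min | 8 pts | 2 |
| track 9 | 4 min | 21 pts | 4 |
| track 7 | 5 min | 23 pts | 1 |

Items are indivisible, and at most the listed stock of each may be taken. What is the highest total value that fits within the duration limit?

50 pts

Top feasible selections:
- 1×track 1 + 2×track 9: duration 10, value 50
- 1×track 9 + 1×track 7: duration 9, value 44
- 2×track 9: duration 8, value 42
- 2×track 1 + 1×track 7: duration 9, value 39
Best: 50 pts.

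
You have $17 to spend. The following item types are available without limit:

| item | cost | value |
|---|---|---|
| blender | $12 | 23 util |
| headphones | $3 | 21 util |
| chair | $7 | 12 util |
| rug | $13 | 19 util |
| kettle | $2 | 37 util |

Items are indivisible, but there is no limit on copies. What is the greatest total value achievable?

296 util

Best value-per-unit is kettle at 37/2, and filling with it alone uses cost 8×2=16. No mix of the others beats 8×37 = 296.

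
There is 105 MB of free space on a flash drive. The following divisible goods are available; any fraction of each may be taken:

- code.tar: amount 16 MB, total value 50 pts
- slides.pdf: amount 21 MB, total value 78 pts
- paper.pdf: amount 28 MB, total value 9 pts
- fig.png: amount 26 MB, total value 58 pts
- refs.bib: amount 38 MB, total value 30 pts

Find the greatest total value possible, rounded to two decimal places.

217.29

Take in order of value per unit:
- slides.pdf (78/21 per unit): all 21 → value 78, running total 78.00
- code.tar (50/16 per unit): all 16 → value 50, running total 128.00
- fig.png (58/26 per unit): all 26 → value 58, running total 186.00
- refs.bib (30/38 per unit): all 38 → value 30, running total 216.00
- paper.pdf (9/28 per unit): 4 of 28 → value 4×9/28 = 1.2857, running total 217.29
Total 217.29.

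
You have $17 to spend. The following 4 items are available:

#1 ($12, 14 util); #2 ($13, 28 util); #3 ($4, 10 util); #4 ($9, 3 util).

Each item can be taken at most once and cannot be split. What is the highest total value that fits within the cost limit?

38 util

Check high-value combinations within $17:
- #2+#3: cost 13+4=17, value 28+10=38
- #2: cost 13, value 28
- #1+#3: cost 12+4=16, value 14+10=24
- #1: cost 12, value 14
- #3+#4: cost 4+9=13, value 10+3=13
Best: 38 util.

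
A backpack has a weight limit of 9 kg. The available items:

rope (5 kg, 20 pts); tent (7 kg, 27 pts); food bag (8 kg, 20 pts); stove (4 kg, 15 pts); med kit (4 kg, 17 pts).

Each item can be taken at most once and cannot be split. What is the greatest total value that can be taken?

Check high-value combinations within 9 kg:
- rope+med kit: weight 5+4=9, value 20+17=37
- rope+stove: weight 5+4=9, value 20+15=35
- stove+med kit: weight 4+4=8, value 15+17=32
- tent: weight 7, value 27
Best: 37 pts.

37 pts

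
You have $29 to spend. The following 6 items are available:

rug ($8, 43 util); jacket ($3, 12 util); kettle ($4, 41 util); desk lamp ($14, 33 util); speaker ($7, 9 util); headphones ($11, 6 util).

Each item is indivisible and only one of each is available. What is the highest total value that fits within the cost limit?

Check high-value combinations within $29:
- rug+jacket+kettle+desk lamp: cost 8+3+4+14=29, value 43+12+41+33=129
- rug+kettle+desk lamp: cost 8+4+14=26, value 43+41+33=117
- rug+jacket+kettle+speaker: cost 8+3+4+7=22, value 43+12+41+9=105
- rug+jacket+kettle+headphones: cost 8+3+4+11=26, value 43+12+41+6=102
Best: 129 util.

129 util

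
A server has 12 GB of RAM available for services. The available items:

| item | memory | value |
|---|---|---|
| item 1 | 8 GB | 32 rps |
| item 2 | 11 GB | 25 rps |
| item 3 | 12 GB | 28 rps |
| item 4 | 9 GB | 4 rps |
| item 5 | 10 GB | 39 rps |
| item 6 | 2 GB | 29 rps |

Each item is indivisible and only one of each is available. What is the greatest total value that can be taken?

68 rps

This is a 0/1 knapsack; check combinations near the capacity.
- item 5+item 6: memory 10+2=12, value 39+29=68
- item 1+item 6: memory 8+2=10, value 32+29=61
- item 5: memory 10, value 39
- item 4+item 6: memory 9+2=11, value 4+29=33
- item 1: memory 8, value 32
Best: 68 rps.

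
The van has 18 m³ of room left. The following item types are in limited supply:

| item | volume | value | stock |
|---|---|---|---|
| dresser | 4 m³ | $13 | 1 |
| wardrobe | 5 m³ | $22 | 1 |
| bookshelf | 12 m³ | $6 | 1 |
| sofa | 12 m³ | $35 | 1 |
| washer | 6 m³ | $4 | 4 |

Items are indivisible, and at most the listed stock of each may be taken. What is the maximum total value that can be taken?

$57

Best selections within volume 18 and stock limits:
- 1×wardrobe + 1×sofa: volume 17, value 57
- 1×dresser + 1×sofa: volume 16, value 48
- 1×dresser + 1×wardrobe + 1×washer: volume 15, value 39
- 1×sofa + 1×washer: volume 18, value 39
Best: $57.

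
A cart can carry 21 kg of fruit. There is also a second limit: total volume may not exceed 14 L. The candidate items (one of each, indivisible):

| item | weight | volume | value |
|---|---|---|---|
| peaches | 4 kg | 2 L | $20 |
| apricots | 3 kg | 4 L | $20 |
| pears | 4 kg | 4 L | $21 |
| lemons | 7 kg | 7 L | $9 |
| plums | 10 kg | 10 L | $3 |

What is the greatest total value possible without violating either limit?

$61

Feasible sets respecting both limits:
- peaches+apricots+pears: weight 11, volume 10, value 61
- peaches+pears+lemons: weight 15, volume 13, value 50
- peaches+apricots+lemons: weight 14, volume 13, value 49
Best: $61.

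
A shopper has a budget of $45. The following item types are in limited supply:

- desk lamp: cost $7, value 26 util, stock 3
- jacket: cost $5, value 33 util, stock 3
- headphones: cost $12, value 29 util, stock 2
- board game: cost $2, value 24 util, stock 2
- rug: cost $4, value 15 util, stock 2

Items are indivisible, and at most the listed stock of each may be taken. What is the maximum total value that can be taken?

Best selections within cost 45 and stock limits:
- 3×desk lamp + 3×jacket + 2×board game + 1×rug: cost 44, value 240
- 2×desk lamp + 3×jacket + 2×board game + 2×rug: cost 41, value 229
- 2×desk lamp + 3×jacket + 1×headphones + 2×board game: cost 45, value 228
Best: 240 util.

240 util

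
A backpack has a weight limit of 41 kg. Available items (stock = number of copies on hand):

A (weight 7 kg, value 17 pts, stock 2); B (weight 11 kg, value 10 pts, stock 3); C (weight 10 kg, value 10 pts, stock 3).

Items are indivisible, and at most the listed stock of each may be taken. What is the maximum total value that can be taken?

54 pts

Best selections within weight 41 and stock limits:
- 2×A + 2×C: weight 34, value 54
- 2×A + 1×B + 1×C: weight 35, value 54
- 2×A + 2×B: weight 36, value 54
- 1×A + 3×C: weight 37, value 47
Best: 54 pts.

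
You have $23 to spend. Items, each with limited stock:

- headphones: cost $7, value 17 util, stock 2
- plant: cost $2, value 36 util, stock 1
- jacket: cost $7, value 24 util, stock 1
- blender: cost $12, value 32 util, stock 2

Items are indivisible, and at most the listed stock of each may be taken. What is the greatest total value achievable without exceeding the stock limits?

94 util

Best selections within cost 23 and stock limits:
- 2×headphones + 1×plant + 1×jacket: cost 23, value 94
- 1×plant + 1×jacket + 1×blender: cost 21, value 92
- 1×headphones + 1×plant + 1×blender: cost 21, value 85
- 1×headphones + 1×plant + 1×jacket: cost 16, value 77
Best: 94 util.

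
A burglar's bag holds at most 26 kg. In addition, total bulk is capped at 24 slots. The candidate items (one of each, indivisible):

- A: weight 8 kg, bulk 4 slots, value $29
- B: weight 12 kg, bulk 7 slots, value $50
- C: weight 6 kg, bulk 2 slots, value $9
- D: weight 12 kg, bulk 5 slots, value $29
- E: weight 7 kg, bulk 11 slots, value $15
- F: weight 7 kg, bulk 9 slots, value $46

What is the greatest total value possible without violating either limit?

$105

Feasible sets respecting both limits:
- B+C+F: weight 25, bulk 18, value 105
- B+F: weight 19, bulk 16, value 96
- A+E+F: weight 22, bulk 24, value 90
Best: $105.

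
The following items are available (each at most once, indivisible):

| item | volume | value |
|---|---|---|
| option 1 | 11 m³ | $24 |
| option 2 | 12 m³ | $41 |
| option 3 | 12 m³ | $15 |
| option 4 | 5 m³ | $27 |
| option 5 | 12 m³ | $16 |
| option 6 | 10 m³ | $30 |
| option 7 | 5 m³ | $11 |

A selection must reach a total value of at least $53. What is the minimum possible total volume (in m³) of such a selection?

Subsets with value ≥ 53, sorted by total volume:
- option 4+option 6: volume 15, value 57
- option 2+option 4: volume 17, value 68
- option 4+option 6+option 7: volume 20, value 68
Minimum volume: 15 m³.

15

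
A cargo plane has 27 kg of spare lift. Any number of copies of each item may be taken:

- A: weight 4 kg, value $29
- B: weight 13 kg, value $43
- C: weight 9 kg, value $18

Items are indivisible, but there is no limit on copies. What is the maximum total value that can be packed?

Best value-per-unit is A at 29/4, and filling with it alone uses weight 6×4=24. No mix of the others beats 6×29 = 174.

$174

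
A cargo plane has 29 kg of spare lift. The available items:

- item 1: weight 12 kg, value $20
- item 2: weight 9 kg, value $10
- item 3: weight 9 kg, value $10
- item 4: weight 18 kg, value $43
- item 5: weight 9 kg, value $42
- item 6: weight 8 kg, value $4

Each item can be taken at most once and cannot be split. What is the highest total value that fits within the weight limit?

This is a 0/1 knapsack; check combinations near the capacity.
- item 4+item 5: weight 18+9=27, value 43+42=85
- item 1+item 5+item 6: weight 12+9+8=29, value 20+42+4=66
- item 1+item 5: weight 12+9=21, value 20+42=62
- item 2+item 3+item 5: weight 9+9+9=27, value 10+10+42=62
Best: $85.

$85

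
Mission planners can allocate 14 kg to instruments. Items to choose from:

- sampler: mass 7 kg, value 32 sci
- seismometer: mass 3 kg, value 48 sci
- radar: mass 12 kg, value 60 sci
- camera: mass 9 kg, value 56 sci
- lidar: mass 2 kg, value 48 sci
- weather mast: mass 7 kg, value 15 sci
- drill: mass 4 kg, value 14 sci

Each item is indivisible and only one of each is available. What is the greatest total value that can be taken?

152 sci

This is a 0/1 knapsack; check combinations near the capacity.
- seismometer+camera+lidar: mass 3+9+2=14, value 48+56+48=152
- sampler+seismometer+lidar: mass 7+3+2=12, value 32+48+48=128
- seismometer+lidar+weather mast: mass 3+2+7=12, value 48+48+15=111
- seismometer+lidar+drill: mass 3+2+4=9, value 48+48+14=110
Best: 152 sci.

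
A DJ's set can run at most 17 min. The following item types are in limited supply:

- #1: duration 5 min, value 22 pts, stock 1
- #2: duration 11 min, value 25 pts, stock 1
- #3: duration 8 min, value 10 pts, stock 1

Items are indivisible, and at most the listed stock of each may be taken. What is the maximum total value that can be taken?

Best selections within duration 17 and stock limits:
- 1×#1 + 1×#2: duration 16, value 47
- 1×#1 + 1×#3: duration 13, value 32
Best: 47 pts.

47 pts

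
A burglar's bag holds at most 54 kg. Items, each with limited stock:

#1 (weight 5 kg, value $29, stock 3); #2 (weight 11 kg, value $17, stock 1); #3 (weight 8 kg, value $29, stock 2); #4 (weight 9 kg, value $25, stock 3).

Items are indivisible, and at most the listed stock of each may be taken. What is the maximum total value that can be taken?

$195

Best selections within weight 54 and stock limits:
- 3×#1 + 2×#3 + 2×#4: weight 49, value 195
- 3×#1 + 1×#3 + 3×#4: weight 50, value 191
Best: $195.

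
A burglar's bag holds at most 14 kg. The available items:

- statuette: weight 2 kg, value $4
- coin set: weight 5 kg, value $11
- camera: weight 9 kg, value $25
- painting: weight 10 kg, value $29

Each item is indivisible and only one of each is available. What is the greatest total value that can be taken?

Check high-value combinations within 14 kg:
- coin set+camera: weight 5+9=14, value 11+25=36
- statuette+painting: weight 2+10=12, value 4+29=33
- painting: weight 10, value 29
Best: $36.

$36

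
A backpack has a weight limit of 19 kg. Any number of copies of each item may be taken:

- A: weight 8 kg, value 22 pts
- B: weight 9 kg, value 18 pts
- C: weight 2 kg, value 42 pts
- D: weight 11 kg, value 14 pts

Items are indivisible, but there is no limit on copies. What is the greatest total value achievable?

378 pts

Best value-per-unit is C at 42/2, and filling with it alone uses weight 9×2=18. No mix of the others beats 9×42 = 378.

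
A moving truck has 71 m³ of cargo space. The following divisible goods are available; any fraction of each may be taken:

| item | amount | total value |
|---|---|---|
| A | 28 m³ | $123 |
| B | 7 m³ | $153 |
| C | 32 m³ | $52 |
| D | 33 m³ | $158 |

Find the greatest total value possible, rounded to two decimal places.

438.88

Take in order of value per unit:
- B (153/7 per unit): all 7 → value 153, running total 153.00
- D (158/33 per unit): all 33 → value 158, running total 311.00
- A (123/28 per unit): all 28 → value 123, running total 434.00
- C (52/32 per unit): 3 of 32 → value 3×52/32 = 4.8750, running total 438.88
Total 438.88.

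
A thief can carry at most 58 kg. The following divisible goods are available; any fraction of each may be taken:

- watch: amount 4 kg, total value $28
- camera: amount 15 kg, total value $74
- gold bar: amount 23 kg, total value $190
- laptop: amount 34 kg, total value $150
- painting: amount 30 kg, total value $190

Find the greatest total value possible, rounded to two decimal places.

Take in order of value per unit:
- gold bar (190/23 per unit): all 23 → value 190, running total 190.00
- watch (28/4 per unit): all 4 → value 28, running total 218.00
- painting (190/30 per unit): all 30 → value 190, running total 408.00
- camera (74/15 per unit): 1 of 15 → value 1×74/15 = 4.9333, running total 412.93
Total 412.93.

412.93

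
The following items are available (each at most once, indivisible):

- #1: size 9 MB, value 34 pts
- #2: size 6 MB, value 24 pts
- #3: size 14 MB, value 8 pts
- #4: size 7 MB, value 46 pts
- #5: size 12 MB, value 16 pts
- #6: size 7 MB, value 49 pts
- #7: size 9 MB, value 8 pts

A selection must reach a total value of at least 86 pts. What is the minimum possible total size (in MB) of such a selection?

14

Subsets with value ≥ 86, sorted by total size:
- #4+#6: size 14, value 95
- #2+#4+#6: size 20, value 119
Minimum size: 14 MB.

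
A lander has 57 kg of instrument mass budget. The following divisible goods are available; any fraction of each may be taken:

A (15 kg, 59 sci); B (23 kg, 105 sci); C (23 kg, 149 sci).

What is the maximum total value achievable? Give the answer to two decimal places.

Take in order of value per unit:
- C (149/23 per unit): all 23 → value 149, running total 149.00
- B (105/23 per unit): all 23 → value 105, running total 254.00
- A (59/15 per unit): 11 of 15 → value 11×59/15 = 43.2667, running total 297.27
Total 297.27.

297.27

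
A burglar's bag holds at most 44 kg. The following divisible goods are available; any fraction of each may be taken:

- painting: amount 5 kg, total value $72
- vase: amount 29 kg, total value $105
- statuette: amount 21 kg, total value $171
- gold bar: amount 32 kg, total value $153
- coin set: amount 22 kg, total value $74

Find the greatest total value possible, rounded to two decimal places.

329.06

Take in order of value per unit:
- painting (72/5 per unit): all 5 → value 72, running total 72.00
- statuette (171/21 per unit): all 21 → value 171, running total 243.00
- gold bar (153/32 per unit): 18 of 32 → value 18×153/32 = 86.0625, running total 329.06
Total 329.06.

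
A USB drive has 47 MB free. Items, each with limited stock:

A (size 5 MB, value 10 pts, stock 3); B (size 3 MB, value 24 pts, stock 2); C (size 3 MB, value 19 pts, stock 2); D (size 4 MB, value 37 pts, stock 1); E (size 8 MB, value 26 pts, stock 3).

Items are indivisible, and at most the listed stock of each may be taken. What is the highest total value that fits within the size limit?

Best selections within size 47 and stock limits:
- 1×A + 2×B + 2×C + 1×D + 3×E: size 45, value 211
- 3×A + 2×B + 2×C + 1×D + 2×E: size 47, value 205
Best: 211 pts.

211 pts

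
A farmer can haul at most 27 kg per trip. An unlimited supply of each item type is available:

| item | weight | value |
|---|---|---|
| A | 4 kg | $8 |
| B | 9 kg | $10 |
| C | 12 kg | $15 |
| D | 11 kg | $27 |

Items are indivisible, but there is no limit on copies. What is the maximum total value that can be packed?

Best value-per-unit is D at 27/11; filling with it alone gives 2×27 = 54.
Optimal mix: 1×A + 2×D → weight 26, value 62.

$62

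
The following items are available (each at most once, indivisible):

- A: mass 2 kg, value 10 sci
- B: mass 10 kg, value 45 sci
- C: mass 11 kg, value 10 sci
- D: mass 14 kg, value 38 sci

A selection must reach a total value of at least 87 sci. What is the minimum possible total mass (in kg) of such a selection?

26

Subsets with value ≥ 87, sorted by total mass:
- A+B+D: mass 26, value 93
- B+C+D: mass 35, value 93
Minimum mass: 26 kg.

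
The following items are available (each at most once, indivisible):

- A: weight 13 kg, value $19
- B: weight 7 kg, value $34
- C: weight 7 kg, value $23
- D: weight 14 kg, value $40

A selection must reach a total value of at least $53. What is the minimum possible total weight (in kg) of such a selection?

14

Subsets with value ≥ 53, sorted by total weight:
- B+C: weight 14, value 57
- A+B: weight 20, value 53
- B+D: weight 21, value 74
Minimum weight: 14 kg.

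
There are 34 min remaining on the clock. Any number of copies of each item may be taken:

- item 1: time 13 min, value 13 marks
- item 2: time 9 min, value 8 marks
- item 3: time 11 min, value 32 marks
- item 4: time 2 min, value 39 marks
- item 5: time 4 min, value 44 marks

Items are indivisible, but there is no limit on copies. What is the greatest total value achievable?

Best value-per-unit is item 4 at 39/2, and filling with it alone uses time 17×2=34. No mix of the others beats 17×39 = 663.

663 marks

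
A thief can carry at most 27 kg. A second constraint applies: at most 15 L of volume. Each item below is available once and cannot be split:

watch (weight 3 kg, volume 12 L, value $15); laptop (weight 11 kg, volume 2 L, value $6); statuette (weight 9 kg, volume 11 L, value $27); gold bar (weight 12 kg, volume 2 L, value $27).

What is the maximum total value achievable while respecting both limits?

$54

Feasible sets respecting both limits:
- statuette+gold bar: weight 21, volume 13, value 54
- watch+gold bar: weight 15, volume 14, value 42
- laptop+statuette: weight 20, volume 13, value 33
- laptop+gold bar: weight 23, volume 4, value 33
Best: $54.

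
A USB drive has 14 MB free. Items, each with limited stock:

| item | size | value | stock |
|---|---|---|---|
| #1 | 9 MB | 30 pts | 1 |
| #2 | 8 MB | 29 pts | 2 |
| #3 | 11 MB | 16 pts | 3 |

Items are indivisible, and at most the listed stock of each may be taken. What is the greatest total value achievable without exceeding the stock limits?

30 pts

Top feasible selections:
- 1×#1: size 9, value 30
- 1×#2: size 8, value 29
- 1×#3: size 11, value 16
Best: 30 pts.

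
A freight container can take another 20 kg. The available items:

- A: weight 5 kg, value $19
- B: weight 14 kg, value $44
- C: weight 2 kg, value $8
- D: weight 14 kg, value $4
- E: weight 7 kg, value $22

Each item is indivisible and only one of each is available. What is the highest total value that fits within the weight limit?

$63

This is a 0/1 knapsack; check combinations near the capacity.
- A+B: weight 5+14=19, value 19+44=63
- B+C: weight 14+2=16, value 44+8=52
- A+C+E: weight 5+2+7=14, value 19+8+22=49
- B: weight 14, value 44
- A+E: weight 5+7=12, value 19+22=41
Best: $63.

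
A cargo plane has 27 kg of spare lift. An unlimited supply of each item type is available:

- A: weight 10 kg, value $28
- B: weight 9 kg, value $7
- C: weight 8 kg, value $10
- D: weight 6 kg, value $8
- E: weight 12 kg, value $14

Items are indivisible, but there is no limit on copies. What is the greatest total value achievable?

$64

Best value-per-unit is A at 28/10; filling with it alone gives 2×28 = 56.
Optimal mix: 2×A + 1×D → weight 26, value 64.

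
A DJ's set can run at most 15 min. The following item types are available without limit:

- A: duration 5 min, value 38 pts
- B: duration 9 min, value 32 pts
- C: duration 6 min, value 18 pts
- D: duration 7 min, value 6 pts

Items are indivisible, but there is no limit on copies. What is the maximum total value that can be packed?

114 pts

Best value-per-unit is A at 38/5, and filling with it alone uses duration 3×5=15. No mix of the others beats 3×38 = 114.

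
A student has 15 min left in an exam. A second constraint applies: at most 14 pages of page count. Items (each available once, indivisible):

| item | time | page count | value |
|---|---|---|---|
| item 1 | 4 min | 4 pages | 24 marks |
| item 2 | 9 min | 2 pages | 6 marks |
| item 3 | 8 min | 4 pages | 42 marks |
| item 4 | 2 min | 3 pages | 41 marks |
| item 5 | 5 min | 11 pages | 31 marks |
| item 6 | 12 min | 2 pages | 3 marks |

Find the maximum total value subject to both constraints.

Feasible sets respecting both limits:
- item 1+item 3+item 4: time 14, page count 11, value 107
- item 3+item 4: time 10, page count 7, value 83
- item 4+item 5: time 7, page count 14, value 72
- item 1+item 2+item 4: time 15, page count 9, value 71
Best: 107 marks.

107 marks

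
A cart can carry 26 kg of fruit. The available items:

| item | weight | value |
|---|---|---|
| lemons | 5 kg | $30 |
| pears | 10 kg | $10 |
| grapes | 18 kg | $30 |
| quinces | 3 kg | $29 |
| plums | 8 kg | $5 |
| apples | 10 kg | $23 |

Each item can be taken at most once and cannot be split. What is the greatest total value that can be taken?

This is a 0/1 knapsack; check combinations near the capacity.
- lemons+grapes+quinces: weight 5+18+3=26, value 30+30+29=89
- lemons+quinces+plums+apples: weight 5+3+8+10=26, value 30+29+5+23=87
- lemons+quinces+apples: weight 5+3+10=18, value 30+29+23=82
Best: $89.

$89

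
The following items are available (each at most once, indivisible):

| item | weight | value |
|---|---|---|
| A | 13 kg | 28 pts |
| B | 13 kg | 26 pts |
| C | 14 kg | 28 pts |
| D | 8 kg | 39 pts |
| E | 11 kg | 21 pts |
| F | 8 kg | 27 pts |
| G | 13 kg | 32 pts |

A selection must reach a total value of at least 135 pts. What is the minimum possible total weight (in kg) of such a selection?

Subsets with value ≥ 135, sorted by total weight:
- A+D+E+F+G: weight 53, value 147
- B+D+E+F+G: weight 53, value 145
Minimum weight: 53 kg.

53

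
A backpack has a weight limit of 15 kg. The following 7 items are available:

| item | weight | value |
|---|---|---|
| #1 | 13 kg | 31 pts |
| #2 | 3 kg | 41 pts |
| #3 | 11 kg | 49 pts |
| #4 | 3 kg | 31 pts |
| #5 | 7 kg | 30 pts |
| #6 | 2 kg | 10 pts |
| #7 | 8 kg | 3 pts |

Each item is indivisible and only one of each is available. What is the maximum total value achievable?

112 pts

Check high-value combinations within 15 kg:
- #2+#4+#5+#6: weight 3+3+7+2=15, value 41+31+30+10=112
- #2+#4+#5: weight 3+3+7=13, value 41+31+30=102
- #2+#3: weight 3+11=14, value 41+49=90
- #2+#4+#6: weight 3+3+2=8, value 41+31+10=82
- #2+#5+#6: weight 3+7+2=12, value 41+30+10=81
Best: 112 pts.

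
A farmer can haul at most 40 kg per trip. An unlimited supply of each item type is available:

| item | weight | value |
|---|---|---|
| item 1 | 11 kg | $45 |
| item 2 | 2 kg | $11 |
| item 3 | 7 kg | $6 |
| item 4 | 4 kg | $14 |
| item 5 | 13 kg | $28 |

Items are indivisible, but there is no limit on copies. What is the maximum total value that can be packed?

$220

Best value-per-unit is item 2 at 11/2, and filling with it alone uses weight 20×2=40. No mix of the others beats 20×11 = 220.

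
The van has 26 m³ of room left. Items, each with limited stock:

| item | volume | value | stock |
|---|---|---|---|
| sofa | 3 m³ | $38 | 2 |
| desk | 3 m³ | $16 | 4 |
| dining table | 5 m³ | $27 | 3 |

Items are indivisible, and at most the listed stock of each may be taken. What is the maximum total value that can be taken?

Top feasible selections:
- 2×sofa + 3×desk + 2×dining table: volume 25, value 178
- 2×sofa + 1×desk + 3×dining table: volume 24, value 173
- 2×sofa + 4×desk + 1×dining table: volume 23, value 167
Best: $178.

$178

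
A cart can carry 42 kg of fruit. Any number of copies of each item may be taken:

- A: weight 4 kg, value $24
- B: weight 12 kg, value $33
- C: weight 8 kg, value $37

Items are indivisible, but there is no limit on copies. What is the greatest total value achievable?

Best value-per-unit is A at 24/4, and filling with it alone uses weight 10×4=40. No mix of the others beats 10×24 = 240.

$240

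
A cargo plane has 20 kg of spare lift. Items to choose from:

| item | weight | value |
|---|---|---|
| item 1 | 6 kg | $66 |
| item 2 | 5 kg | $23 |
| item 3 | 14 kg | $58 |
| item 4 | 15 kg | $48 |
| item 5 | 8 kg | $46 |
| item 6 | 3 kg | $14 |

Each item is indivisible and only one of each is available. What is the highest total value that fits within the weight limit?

This is a 0/1 knapsack; check combinations near the capacity.
- item 1+item 2+item 5: weight 6+5+8=19, value 66+23+46=135
- item 1+item 5+item 6: weight 6+8+3=17, value 66+46+14=126
- item 1+item 3: weight 6+14=20, value 66+58=124
- item 1+item 5: weight 6+8=14, value 66+46=112
Best: $135.

$135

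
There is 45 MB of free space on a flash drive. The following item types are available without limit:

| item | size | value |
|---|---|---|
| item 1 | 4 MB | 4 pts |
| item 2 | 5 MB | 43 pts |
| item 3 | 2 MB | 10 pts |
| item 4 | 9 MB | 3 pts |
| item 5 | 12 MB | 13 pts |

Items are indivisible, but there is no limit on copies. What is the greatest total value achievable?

Best value-per-unit is item 2 at 43/5, and filling with it alone uses size 9×5=45. No mix of the others beats 9×43 = 387.

387 pts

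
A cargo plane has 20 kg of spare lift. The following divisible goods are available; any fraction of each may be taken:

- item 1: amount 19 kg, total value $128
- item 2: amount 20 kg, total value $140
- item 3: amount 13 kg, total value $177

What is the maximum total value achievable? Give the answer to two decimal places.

Take in order of value per unit:
- item 3 (177/13 per unit): all 13 → value 177, running total 177.00
- item 2 (140/20 per unit): 7 of 20 → value 7×140/20 = 49.0000, running total 226.00
Total 226.00.

226.00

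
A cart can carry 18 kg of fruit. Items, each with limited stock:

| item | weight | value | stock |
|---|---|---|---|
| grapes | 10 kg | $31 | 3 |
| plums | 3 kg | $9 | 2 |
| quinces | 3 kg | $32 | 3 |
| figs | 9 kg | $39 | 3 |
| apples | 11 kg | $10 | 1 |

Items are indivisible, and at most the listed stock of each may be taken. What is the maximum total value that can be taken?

$135

Top feasible selections:
- 3×quinces + 1×figs: weight 18, value 135
- 2×plums + 3×quinces: weight 15, value 114
Best: $135.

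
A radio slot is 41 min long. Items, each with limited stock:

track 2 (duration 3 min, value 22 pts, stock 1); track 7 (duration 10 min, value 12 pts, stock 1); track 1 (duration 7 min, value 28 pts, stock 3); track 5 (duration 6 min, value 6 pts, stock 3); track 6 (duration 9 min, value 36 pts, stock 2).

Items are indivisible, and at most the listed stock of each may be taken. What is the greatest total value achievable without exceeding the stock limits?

Best selections within duration 41 and stock limits:
- 3×track 1 + 2×track 6: duration 39, value 156
- 1×track 2 + 2×track 1 + 1×track 5 + 2×track 6: duration 41, value 156
- 1×track 2 + 2×track 1 + 2×track 6: duration 35, value 150
Best: 156 pts.

156 pts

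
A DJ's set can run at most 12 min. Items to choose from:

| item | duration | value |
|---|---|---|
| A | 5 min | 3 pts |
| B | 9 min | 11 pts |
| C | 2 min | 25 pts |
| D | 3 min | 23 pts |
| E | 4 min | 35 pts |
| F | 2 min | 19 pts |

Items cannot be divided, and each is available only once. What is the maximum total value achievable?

Check high-value combinations within 12 min:
- C+D+E+F: duration 2+3+4+2=11, value 25+23+35+19=102
- C+D+E: duration 2+3+4=9, value 25+23+35=83
- C+E+F: duration 2+4+2=8, value 25+35+19=79
- D+E+F: duration 3+4+2=9, value 23+35+19=77
Best: 102 pts.

102 pts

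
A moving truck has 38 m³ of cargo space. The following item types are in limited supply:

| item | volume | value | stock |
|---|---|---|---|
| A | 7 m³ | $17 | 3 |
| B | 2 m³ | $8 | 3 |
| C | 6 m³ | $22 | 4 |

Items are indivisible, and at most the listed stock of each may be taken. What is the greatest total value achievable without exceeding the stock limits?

$129

Top feasible selections:
- 1×A + 3×B + 4×C: volume 37, value 129
- 2×A + 3×B + 3×C: volume 38, value 124
- 2×A + 4×C: volume 38, value 122
Best: $129.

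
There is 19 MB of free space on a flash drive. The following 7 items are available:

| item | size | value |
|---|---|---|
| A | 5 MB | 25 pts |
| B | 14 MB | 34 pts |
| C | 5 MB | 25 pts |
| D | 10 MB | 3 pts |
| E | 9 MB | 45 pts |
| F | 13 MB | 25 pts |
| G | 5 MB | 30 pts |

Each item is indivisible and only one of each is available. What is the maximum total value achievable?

Check high-value combinations within 19 MB:
- A+E+G: size 5+9+5=19, value 25+45+30=100
- C+E+G: size 5+9+5=19, value 25+45+30=100
- A+C+E: size 5+5+9=19, value 25+25+45=95
- A+C+G: size 5+5+5=15, value 25+25+30=80
- E+G: size 9+5=14, value 45+30=75
Best: 100 pts.

100 pts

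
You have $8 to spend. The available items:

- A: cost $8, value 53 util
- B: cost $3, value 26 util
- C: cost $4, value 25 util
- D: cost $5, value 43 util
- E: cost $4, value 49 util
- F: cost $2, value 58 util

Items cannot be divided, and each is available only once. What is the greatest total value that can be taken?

Check high-value combinations within $8:
- E+F: cost 4+2=6, value 49+58=107
- D+F: cost 5+2=7, value 43+58=101
- B+F: cost 3+2=5, value 26+58=84
- C+F: cost 4+2=6, value 25+58=83
- B+E: cost 3+4=7, value 26+49=75
Best: 107 util.

107 util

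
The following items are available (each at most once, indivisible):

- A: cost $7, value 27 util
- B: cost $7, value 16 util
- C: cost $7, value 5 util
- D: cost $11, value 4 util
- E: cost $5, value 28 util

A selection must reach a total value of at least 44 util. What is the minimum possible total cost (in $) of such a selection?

12

Subsets with value ≥ 44, sorted by total cost:
- A+E: cost 12, value 55
- B+E: cost 12, value 44
- A+B+E: cost 19, value 71
- A+C+E: cost 19, value 60
Minimum cost: 12 $.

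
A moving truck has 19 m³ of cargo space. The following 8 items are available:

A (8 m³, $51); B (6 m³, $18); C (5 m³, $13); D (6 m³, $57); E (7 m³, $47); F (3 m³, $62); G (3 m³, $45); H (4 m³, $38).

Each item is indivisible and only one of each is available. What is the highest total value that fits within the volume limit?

Check high-value combinations within 19 m³:
- D+E+F+G: volume 6+7+3+3=19, value 57+47+62+45=211
- D+F+G+H: volume 6+3+3+4=16, value 57+62+45+38=202
- A+F+G+H: volume 8+3+3+4=18, value 51+62+45+38=196
- E+F+G+H: volume 7+3+3+4=17, value 47+62+45+38=192
- B+D+F+G: volume 6+6+3+3=18, value 18+57+62+45=182
Best: $211.

$211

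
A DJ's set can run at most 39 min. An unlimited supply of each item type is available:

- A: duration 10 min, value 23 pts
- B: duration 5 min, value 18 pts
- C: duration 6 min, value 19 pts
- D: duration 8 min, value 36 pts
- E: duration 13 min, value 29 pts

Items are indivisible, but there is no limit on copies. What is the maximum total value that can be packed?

163 pts

Best value-per-unit is D at 36/8; filling with it alone gives 4×36 = 144.
Optimal mix: 1×C + 4×D → duration 38, value 163.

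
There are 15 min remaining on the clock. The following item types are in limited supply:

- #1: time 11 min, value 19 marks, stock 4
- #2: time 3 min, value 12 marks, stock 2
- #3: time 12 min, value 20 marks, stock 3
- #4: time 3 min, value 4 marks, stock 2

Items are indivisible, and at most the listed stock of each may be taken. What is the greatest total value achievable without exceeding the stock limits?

Top feasible selections:
- 2×#2 + 2×#4: time 12, value 32
- 1×#2 + 1×#3: time 15, value 32
- 1×#1 + 1×#2: time 14, value 31
Best: 32 marks.

32 marks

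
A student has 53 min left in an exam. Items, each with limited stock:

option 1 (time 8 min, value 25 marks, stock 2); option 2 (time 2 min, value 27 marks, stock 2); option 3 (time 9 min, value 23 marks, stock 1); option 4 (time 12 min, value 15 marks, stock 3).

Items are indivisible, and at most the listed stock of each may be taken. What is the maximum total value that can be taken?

Top feasible selections:
- 2×option 1 + 2×option 2 + 1×option 3 + 2×option 4: time 53, value 157
- 2×option 1 + 2×option 2 + 1×option 3 + 1×option 4: time 41, value 142
- 2×option 1 + 2×option 2 + 2×option 4: time 44, value 134
- 1×option 1 + 2×option 2 + 1×option 3 + 2×option 4: time 45, value 132
Best: 157 marks.

157 marks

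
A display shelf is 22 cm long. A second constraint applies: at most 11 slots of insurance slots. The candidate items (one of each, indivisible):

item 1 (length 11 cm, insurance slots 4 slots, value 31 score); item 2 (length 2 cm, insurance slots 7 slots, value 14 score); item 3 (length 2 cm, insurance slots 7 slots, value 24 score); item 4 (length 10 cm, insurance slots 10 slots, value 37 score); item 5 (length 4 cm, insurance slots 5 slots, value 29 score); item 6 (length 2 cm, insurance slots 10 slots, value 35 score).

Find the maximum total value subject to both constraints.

Feasible sets respecting both limits:
- item 1+item 5: length 15, insurance slots 9, value 60
- item 1+item 3: length 13, insurance slots 11, value 55
- item 1+item 2: length 13, insurance slots 11, value 45
- item 4: length 10, insurance slots 10, value 37
Best: 60 score.

60 score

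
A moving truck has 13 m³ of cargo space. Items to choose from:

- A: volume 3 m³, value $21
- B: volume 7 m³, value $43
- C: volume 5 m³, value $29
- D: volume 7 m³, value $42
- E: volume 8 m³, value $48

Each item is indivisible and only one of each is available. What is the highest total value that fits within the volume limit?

Check high-value combinations within 13 m³:
- C+E: volume 5+8=13, value 29+48=77
- B+C: volume 7+5=12, value 43+29=72
- C+D: volume 5+7=12, value 29+42=71
Best: $77.

$77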